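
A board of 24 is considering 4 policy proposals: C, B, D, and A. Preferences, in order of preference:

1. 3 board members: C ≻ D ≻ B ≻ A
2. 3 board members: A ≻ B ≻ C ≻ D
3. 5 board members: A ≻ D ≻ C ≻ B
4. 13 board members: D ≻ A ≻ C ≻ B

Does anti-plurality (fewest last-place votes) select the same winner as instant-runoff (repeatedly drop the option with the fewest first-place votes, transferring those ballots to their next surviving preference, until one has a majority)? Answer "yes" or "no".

no

Anti-plurality — last-place votes: C 0, B 18, D 3, A 3. Winner: C.
Instant-runoff — R1 C 3, B 0, D 13, A 8 (D winner). Winner: D.
The two methods disagree.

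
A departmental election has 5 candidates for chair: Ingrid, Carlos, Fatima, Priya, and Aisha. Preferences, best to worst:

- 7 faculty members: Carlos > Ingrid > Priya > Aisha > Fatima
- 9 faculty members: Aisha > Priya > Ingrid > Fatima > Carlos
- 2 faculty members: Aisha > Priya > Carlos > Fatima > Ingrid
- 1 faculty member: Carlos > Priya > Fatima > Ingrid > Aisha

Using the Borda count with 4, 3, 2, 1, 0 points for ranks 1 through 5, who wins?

Ingrid: 7·3 + 9·2 + 2·0 + 1·1 = 40
Carlos: 7·4 + 9·0 + 2·2 + 1·4 = 36
Fatima: 7·0 + 9·1 + 2·1 + 1·2 = 13
Priya: 7·2 + 9·3 + 2·3 + 1·3 = 50
Aisha: 7·1 + 9·4 + 2·4 + 1·0 = 51
Aisha has the highest Borda score (51).

Aisha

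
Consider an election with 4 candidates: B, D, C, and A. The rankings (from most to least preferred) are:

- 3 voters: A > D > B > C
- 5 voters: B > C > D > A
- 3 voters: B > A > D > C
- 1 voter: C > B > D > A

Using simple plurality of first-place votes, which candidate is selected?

B

First-place votes: B 8, D 0, C 1, A 3.
B has the most first-place votes.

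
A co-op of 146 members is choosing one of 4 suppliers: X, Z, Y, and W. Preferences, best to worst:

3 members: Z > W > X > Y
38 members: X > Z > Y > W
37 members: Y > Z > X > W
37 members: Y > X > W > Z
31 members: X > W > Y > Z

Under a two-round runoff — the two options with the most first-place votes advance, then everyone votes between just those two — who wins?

Y

Round 1 first-place votes: X 69, Z 3, Y 74, W 0.
Y and X advance.
Runoff: Y is preferred to X by 74 voters; X by 72.
Y wins the runoff.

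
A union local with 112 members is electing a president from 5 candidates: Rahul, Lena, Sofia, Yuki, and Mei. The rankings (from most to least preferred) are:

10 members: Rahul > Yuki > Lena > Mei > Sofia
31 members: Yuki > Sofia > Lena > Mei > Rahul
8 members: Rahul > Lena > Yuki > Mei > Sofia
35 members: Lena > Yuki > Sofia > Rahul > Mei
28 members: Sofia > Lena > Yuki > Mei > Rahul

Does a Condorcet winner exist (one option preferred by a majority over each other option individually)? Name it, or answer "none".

none

Checking pairwise contests:
Lena beats Rahul 94–18.
Sofia beats Lena 59–53.
Yuki beats Sofia 84–28.
Lena beats Yuki 71–41.
Lena beats Mei 112–0.
Every option loses at least one head-to-head, so there is no Condorcet winner.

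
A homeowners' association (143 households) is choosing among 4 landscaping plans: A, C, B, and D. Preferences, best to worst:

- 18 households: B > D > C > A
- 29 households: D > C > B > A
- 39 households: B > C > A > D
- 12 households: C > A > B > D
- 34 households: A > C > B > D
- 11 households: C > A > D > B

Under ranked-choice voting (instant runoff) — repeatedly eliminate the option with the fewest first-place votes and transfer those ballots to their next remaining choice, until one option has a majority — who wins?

Round 1: A 34, C 23, B 57, D 29. Eliminate C.
Round 2: A 57, B 57, D 29. Eliminate D.
Round 3: A 57, B 86. B has a majority.

B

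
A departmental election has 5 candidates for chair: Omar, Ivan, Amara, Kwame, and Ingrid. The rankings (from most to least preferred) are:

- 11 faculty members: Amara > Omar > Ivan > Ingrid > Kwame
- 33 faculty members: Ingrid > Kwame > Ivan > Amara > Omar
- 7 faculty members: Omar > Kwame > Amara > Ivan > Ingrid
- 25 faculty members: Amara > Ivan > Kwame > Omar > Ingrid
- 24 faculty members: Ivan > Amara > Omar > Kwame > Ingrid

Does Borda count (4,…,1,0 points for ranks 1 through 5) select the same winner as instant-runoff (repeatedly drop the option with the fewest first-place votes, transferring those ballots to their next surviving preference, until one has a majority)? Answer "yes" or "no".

Borda — scores: Omar 134, Ivan 266, Amara 263, Kwame 194, Ingrid 143. Winner: Ivan.
Instant-runoff — R1 Omar 7, Ivan 24, Amara 36, Kwame 0, Ingrid 33 (Kwame out); R2 Omar 7, Ivan 24, Amara 36, Ingrid 33 (Omar out); R3 Ivan 24, Amara 43, Ingrid 33 (Ivan out); R4 Amara 67, Ingrid 33 (Amara winner). Winner: Amara.
The two methods disagree.

no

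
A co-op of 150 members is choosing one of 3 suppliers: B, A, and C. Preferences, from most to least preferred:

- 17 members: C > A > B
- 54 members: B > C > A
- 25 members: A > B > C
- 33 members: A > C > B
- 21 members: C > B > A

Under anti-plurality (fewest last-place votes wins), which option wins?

C

Last-place votes: B 50, A 75, C 25.
C is ranked last by the fewest voters, so C wins.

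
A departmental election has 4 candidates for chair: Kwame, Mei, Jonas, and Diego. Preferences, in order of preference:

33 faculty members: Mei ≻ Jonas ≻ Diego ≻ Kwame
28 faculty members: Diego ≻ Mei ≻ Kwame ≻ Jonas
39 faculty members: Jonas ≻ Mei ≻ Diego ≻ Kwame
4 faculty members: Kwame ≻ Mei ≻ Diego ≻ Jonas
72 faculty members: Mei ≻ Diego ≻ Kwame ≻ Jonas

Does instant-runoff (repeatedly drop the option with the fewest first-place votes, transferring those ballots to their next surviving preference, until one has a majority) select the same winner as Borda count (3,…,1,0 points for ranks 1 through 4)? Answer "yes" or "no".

yes

Instant-runoff — R1 Kwame 4, Mei 105, Jonas 39, Diego 28 (Mei winner). Winner: Mei.
Borda — scores: Kwame 112, Mei 457, Jonas 183, Diego 304. Winner: Mei.
The two methods agree.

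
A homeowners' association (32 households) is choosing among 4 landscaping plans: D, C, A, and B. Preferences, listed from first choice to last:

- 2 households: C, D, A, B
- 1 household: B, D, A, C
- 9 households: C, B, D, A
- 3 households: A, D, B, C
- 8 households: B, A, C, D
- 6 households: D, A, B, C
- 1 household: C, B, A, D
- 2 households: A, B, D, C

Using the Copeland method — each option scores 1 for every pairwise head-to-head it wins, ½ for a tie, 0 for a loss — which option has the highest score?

B

D: beats A; loses to C and B → score 1.
C: beats D; loses to A and B → score 1.
A: beats C; loses to D and B → score 1.
B: beats D, C, and A → score 3.
B has the best pairwise record.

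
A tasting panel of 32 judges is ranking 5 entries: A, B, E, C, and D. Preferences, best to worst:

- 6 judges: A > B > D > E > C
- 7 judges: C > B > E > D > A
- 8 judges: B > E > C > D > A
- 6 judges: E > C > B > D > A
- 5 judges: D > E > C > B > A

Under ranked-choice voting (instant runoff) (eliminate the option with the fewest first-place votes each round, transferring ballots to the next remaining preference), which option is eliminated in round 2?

Round 1: A 6, B 8, E 6, C 7, D 5. Eliminate D.
Round 2: A 6, B 8, E 11, C 7. Eliminate A.

A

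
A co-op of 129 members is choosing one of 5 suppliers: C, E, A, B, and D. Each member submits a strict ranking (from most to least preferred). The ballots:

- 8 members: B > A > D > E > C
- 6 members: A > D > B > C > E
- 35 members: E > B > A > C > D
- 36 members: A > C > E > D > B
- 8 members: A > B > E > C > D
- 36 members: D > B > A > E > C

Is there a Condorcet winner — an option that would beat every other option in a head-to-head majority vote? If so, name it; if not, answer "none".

Checking pairwise contests:
E beats C 87–42.
A beats E 94–35.
B beats A 79–50.
E beats B 71–58.
C beats D 79–50.
Every option loses at least one head-to-head, so there is no Condorcet winner.

none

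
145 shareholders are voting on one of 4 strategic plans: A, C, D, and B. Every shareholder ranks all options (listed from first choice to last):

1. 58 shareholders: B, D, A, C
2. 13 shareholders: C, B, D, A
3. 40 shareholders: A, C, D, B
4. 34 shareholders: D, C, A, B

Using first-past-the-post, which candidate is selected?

B

First-place votes: A 40, C 13, D 34, B 58.
B has the most first-place votes.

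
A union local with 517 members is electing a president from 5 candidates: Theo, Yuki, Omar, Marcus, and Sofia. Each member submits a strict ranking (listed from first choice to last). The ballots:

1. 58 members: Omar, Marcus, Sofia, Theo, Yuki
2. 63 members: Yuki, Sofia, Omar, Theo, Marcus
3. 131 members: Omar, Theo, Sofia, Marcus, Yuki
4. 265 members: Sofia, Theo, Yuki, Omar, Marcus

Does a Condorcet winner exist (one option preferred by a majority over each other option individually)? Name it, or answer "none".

Sofia vs Theo: 386–131 for Sofia.
Sofia vs Yuki: 454–63 for Sofia.
Sofia vs Omar: 328–189 for Sofia.
Sofia vs Marcus: 459–58 for Sofia.
Sofia beats every other option head-to-head.

Sofia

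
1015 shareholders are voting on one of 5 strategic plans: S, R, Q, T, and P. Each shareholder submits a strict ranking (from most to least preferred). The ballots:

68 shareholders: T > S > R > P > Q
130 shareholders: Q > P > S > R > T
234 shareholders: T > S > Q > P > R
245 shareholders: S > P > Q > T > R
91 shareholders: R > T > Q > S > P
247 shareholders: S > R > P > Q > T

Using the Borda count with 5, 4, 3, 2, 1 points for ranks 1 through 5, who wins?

S

S: 68·4 + 130·3 + 234·4 + 245·5 + 91·2 + 247·5 = 4240
R: 68·3 + 130·2 + 234·1 + 245·1 + 91·5 + 247·4 = 2386
Q: 68·1 + 130·5 + 234·3 + 245·3 + 91·3 + 247·2 = 2922
T: 68·5 + 130·1 + 234·5 + 245·2 + 91·4 + 247·1 = 2741
P: 68·2 + 130·4 + 234·2 + 245·4 + 91·1 + 247·3 = 2936
S has the highest Borda score (4240).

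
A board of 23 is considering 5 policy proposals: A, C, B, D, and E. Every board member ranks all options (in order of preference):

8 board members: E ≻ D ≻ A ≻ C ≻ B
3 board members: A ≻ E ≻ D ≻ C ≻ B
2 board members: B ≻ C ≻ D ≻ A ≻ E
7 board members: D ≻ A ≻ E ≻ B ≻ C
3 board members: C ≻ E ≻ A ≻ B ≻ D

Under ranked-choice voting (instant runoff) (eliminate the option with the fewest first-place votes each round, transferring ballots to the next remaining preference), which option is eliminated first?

B

Round 1: A 3, C 3, B 2, D 7, E 8. Eliminate B.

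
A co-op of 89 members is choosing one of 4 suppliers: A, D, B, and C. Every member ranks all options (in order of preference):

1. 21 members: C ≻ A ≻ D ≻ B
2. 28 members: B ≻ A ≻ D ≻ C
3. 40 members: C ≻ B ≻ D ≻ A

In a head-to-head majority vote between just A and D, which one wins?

A

Voters preferring A to D: 49; preferring D to A: 40.
A wins the head-to-head.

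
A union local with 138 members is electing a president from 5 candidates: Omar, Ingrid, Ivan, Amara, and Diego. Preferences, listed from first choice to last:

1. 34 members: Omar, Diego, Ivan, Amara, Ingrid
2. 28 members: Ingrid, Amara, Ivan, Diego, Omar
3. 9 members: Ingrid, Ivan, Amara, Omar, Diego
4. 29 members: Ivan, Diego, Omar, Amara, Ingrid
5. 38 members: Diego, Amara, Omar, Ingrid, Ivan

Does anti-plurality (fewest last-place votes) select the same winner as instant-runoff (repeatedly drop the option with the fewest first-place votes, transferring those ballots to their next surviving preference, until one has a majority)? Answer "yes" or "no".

Anti-plurality — last-place votes: Omar 28, Ingrid 63, Ivan 38, Amara 0, Diego 9. Winner: Amara.
Instant-runoff — R1 Omar 34, Ingrid 37, Ivan 29, Amara 0, Diego 38 (Amara out); R2 Omar 34, Ingrid 37, Ivan 29, Diego 38 (Ivan out); R3 Omar 34, Ingrid 37, Diego 67 (Omar out); R4 Ingrid 37, Diego 101 (Diego winner). Winner: Diego.
The two methods disagree.

no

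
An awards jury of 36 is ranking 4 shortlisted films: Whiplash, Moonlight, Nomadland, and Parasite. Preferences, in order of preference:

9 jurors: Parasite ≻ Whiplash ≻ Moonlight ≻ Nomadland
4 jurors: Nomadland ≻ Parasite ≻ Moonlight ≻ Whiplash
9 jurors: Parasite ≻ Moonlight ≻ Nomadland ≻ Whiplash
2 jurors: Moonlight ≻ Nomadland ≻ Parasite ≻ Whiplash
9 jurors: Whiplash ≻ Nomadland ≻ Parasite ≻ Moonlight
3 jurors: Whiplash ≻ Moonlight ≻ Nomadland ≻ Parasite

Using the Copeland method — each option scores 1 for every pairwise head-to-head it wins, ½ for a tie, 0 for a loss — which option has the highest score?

Parasite

Whiplash: beats Moonlight and Nomadland; loses to Parasite → score 2.
Moonlight: beats Nomadland; loses to Whiplash and Parasite → score 1.
Nomadland: ties Parasite; loses to Whiplash and Moonlight → score 0.5.
Parasite: beats Whiplash and Moonlight; ties Nomadland → score 2.5.
Parasite has the best pairwise record.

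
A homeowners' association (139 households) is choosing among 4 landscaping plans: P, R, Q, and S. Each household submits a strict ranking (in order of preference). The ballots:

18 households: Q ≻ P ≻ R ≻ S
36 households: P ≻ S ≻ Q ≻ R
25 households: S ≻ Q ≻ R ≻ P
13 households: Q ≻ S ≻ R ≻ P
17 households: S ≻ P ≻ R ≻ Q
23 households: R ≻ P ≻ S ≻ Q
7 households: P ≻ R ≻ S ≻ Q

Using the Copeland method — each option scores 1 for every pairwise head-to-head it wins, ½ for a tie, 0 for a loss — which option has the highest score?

P: beats R, Q, and S → score 3.
R: loses to P, Q, and S → score 0.
Q: beats R; loses to P and S → score 1.
S: beats R and Q; loses to P → score 2.
P has the best pairwise record.

P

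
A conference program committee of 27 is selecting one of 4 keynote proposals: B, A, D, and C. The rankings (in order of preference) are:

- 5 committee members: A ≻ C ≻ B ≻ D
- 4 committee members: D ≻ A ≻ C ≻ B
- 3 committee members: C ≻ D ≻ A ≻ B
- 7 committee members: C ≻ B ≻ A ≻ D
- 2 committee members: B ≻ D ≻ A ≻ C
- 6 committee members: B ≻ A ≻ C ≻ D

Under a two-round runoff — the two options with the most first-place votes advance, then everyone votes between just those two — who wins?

Round 1 first-place votes: B 8, A 5, D 4, C 10.
C and B advance.
Runoff: C is preferred to B by 19 voters; B by 8.
C wins the runoff.

C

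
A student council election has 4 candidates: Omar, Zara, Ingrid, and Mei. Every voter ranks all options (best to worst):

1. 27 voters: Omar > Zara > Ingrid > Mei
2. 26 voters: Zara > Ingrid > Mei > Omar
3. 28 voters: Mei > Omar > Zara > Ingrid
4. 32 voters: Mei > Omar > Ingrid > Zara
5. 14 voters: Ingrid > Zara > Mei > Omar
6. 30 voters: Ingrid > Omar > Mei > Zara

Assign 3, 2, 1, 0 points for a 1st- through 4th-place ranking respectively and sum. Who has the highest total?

Omar

Omar: 27·3 + 26·0 + 28·2 + 32·2 + 14·0 + 30·2 = 261
Zara: 27·2 + 26·3 + 28·1 + 32·0 + 14·2 + 30·0 = 188
Ingrid: 27·1 + 26·2 + 28·0 + 32·1 + 14·3 + 30·3 = 243
Mei: 27·0 + 26·1 + 28·3 + 32·3 + 14·1 + 30·1 = 250
Omar has the highest Borda score (261).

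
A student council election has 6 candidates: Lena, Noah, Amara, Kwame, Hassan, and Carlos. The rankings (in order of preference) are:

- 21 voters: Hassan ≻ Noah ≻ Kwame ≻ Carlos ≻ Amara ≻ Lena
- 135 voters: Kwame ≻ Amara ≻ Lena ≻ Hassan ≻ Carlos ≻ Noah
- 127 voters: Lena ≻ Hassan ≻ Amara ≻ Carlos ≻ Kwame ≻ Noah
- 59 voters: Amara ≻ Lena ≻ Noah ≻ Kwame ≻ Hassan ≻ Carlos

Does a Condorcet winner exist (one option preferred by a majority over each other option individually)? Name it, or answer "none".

Amara

Amara vs Lena: 215–127 for Amara.
Amara vs Noah: 321–21 for Amara.
Amara vs Kwame: 186–156 for Amara.
Amara vs Hassan: 194–148 for Amara.
Amara vs Carlos: 321–21 for Amara.
Amara beats every other option head-to-head.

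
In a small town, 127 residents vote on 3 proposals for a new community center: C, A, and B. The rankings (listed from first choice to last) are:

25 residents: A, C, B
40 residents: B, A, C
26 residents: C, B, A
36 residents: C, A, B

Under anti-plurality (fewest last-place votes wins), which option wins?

Last-place votes: C 40, A 26, B 61.
A is ranked last by the fewest voters, so A wins.

A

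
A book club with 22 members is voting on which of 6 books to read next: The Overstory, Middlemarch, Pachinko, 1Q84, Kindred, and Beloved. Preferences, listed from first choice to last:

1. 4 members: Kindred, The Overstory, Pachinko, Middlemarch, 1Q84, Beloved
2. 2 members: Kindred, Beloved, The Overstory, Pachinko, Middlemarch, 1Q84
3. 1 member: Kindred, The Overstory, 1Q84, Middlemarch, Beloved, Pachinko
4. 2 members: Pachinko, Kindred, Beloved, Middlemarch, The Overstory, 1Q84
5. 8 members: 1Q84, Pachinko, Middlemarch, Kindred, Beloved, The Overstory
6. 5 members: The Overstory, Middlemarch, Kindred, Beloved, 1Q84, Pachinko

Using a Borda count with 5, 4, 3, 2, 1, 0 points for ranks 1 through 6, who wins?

Kindred

The Overstory: 4·4 + 2·3 + 1·4 + 2·1 + 8·0 + 5·5 = 53
Middlemarch: 4·2 + 2·1 + 1·2 + 2·2 + 8·3 + 5·4 = 60
Pachinko: 4·3 + 2·2 + 1·0 + 2·5 + 8·4 + 5·0 = 58
1Q84: 4·1 + 2·0 + 1·3 + 2·0 + 8·5 + 5·1 = 52
Kindred: 4·5 + 2·5 + 1·5 + 2·4 + 8·2 + 5·3 = 74
Beloved: 4·0 + 2·4 + 1·1 + 2·3 + 8·1 + 5·2 = 33
Kindred has the highest Borda score (74).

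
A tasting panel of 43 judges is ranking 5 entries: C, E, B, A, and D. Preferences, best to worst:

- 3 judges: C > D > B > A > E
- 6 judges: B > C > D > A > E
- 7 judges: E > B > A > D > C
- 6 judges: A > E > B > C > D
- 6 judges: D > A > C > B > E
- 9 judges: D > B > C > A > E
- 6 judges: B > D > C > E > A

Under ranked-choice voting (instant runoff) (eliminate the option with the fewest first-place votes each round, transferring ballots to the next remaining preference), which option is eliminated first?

C

Round 1: C 3, E 7, B 12, A 6, D 15. Eliminate C.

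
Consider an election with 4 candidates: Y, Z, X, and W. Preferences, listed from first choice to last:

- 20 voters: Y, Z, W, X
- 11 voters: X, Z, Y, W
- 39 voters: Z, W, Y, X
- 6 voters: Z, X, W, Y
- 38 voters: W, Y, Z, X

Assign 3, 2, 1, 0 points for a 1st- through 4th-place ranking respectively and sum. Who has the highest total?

Z

Y: 20·3 + 11·1 + 39·1 + 6·0 + 38·2 = 186
Z: 20·2 + 11·2 + 39·3 + 6·3 + 38·1 = 235
X: 20·0 + 11·3 + 39·0 + 6·2 + 38·0 = 45
W: 20·1 + 11·0 + 39·2 + 6·1 + 38·3 = 218
Z has the highest Borda score (235).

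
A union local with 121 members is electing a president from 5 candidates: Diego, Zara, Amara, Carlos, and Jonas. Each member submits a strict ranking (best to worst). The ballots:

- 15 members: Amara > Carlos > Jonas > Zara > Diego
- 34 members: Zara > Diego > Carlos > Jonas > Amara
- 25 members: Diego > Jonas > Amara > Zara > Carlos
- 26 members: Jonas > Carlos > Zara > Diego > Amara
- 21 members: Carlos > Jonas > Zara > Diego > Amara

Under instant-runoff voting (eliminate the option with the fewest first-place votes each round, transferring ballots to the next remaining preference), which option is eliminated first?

Amara

Round 1: Diego 25, Zara 34, Amara 15, Carlos 21, Jonas 26. Eliminate Amara.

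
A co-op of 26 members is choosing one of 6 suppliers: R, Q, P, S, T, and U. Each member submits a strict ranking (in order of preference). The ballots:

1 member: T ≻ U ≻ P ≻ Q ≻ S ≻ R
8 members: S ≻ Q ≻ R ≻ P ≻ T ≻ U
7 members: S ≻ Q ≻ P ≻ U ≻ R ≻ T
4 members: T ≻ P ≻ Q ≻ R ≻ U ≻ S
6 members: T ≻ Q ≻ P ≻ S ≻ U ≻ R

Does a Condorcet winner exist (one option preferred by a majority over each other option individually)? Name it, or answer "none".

S vs R: 22–4 for S.
S vs Q: 15–11 for S.
S vs P: 15–11 for S.
S vs T: 15–11 for S.
S vs U: 21–5 for S.
S beats every other option head-to-head.

S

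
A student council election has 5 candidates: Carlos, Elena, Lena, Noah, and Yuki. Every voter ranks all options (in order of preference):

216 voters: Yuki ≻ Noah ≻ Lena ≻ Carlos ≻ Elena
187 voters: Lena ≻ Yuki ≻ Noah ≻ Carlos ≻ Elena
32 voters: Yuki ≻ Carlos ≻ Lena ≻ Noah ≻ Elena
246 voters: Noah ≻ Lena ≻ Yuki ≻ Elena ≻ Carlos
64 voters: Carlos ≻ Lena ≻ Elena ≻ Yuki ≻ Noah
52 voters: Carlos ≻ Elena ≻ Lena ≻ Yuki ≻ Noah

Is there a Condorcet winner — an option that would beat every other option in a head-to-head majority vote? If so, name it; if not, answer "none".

none

Checking pairwise contests:
Lena beats Carlos 649–148.
Carlos beats Elena 551–246.
Noah beats Lena 462–335.
Yuki beats Noah 551–246.
Lena beats Yuki 549–248.
Every option loses at least one head-to-head, so there is no Condorcet winner.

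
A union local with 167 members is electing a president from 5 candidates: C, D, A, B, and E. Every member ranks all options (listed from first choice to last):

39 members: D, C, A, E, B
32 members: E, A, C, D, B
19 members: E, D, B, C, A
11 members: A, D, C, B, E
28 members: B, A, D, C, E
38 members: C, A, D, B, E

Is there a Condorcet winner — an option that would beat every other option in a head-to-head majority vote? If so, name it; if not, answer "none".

Checking pairwise contests:
D beats C 97–70.
A beats D 109–58.
C beats A 96–71.
C beats B 120–47.
C beats E 116–51.
Every option loses at least one head-to-head, so there is no Condorcet winner.

none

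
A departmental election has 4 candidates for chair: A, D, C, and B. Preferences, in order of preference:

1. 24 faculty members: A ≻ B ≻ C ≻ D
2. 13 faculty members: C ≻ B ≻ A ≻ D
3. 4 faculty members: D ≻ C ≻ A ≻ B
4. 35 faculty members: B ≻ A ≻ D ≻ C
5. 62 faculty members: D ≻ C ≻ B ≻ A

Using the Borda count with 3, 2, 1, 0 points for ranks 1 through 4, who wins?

A: 24·3 + 13·1 + 4·1 + 35·2 + 62·0 = 159
D: 24·0 + 13·0 + 4·3 + 35·1 + 62·3 = 233
C: 24·1 + 13·3 + 4·2 + 35·0 + 62·2 = 195
B: 24·2 + 13·2 + 4·0 + 35·3 + 62·1 = 241
B has the highest Borda score (241).

B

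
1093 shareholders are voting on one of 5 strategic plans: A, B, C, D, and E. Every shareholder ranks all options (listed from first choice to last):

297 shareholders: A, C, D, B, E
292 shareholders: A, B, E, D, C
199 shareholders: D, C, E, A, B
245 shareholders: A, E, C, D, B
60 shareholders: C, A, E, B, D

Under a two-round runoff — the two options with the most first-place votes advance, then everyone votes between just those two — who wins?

A

Round 1 first-place votes: A 834, B 0, C 60, D 199, E 0.
A and D advance.
Runoff: A is preferred to D by 894 voters; D by 199.
A wins the runoff.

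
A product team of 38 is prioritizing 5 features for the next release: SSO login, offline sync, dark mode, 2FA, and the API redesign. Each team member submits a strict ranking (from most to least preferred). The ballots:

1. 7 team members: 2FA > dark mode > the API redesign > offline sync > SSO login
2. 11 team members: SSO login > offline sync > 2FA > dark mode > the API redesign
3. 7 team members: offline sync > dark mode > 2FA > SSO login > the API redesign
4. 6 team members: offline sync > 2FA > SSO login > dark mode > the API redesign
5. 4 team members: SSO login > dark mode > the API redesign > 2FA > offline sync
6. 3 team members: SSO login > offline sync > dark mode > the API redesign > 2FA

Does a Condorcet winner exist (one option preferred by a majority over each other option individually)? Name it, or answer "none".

offline sync vs SSO login: 20–18 for offline sync.
offline sync vs dark mode: 27–11 for offline sync.
offline sync vs 2FA: 27–11 for offline sync.
offline sync vs the API redesign: 27–11 for offline sync.
offline sync beats every other option head-to-head.

offline sync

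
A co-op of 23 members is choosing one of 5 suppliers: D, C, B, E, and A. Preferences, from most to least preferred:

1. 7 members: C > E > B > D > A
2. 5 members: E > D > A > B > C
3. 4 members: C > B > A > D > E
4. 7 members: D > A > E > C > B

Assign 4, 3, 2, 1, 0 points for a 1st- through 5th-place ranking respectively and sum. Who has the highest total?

D: 7·1 + 5·3 + 4·1 + 7·4 = 54
C: 7·4 + 5·0 + 4·4 + 7·1 = 51
B: 7·2 + 5·1 + 4·3 + 7·0 = 31
E: 7·3 + 5·4 + 4·0 + 7·2 = 55
A: 7·0 + 5·2 + 4·2 + 7·3 = 39
E has the highest Borda score (55).

E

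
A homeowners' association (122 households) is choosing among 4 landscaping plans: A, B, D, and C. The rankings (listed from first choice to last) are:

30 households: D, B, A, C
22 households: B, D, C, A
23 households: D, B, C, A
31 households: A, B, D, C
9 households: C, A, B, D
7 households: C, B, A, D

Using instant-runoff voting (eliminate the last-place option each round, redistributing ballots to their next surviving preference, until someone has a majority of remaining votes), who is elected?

Round 1: A 31, B 22, D 53, C 16. Eliminate C.
Round 2: A 40, B 29, D 53. Eliminate B.
Round 3: A 47, D 75. D has a majority.

D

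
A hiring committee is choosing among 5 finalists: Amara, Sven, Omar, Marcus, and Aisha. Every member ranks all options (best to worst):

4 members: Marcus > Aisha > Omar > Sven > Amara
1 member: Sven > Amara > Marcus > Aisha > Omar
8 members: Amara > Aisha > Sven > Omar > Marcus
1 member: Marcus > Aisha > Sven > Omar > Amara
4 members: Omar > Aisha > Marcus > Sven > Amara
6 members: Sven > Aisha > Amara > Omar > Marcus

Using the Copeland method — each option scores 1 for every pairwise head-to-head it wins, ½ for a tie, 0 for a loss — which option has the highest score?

Aisha

Amara: beats Omar and Marcus; loses to Sven and Aisha → score 2.
Sven: beats Amara, Omar, and Marcus; loses to Aisha → score 3.
Omar: beats Marcus; loses to Amara, Sven, and Aisha → score 1.
Marcus: loses to Amara, Sven, Omar, and Aisha → score 0.
Aisha: beats Amara, Sven, Omar, and Marcus → score 4.
Aisha has the best pairwise record.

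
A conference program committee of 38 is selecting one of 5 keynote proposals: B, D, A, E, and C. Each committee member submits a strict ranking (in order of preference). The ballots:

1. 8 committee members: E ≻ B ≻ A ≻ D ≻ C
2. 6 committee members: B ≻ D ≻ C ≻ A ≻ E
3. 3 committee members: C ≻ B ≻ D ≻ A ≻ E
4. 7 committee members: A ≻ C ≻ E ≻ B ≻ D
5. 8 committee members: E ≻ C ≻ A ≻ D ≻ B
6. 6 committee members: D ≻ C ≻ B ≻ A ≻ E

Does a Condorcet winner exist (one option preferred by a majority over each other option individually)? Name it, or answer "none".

none

Checking pairwise contests:
E beats B 23–15.
B beats D 24–14.
B beats A 23–15.
A beats E 22–16.
D beats C 20–18.
Every option loses at least one head-to-head, so there is no Condorcet winner.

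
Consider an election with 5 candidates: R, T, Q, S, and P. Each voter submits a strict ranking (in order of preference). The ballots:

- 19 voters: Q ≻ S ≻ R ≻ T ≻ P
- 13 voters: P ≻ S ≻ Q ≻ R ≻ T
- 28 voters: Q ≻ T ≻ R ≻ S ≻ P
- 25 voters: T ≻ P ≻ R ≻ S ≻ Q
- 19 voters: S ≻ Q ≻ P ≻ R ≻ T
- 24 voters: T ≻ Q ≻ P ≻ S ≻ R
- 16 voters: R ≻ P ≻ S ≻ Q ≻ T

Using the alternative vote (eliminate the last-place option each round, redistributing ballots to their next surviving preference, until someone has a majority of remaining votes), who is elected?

T

Round 1: R 16, T 49, Q 47, S 19, P 13. Eliminate P.
Round 2: R 16, T 49, Q 47, S 32. Eliminate R.
Round 3: T 49, Q 47, S 48. Eliminate Q.
Round 4: T 77, S 67. T has a majority.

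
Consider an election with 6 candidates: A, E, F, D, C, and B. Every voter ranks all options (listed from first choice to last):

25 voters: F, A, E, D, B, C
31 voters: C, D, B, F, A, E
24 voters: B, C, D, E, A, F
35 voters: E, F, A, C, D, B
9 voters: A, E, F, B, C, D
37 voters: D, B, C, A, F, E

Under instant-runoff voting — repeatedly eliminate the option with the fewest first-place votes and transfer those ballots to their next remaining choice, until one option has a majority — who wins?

C

Round 1: A 9, E 35, F 25, D 37, C 31, B 24. Eliminate A.
Round 2: E 44, F 25, D 37, C 31, B 24. Eliminate B.
Round 3: E 44, F 25, D 37, C 55. Eliminate F.
Round 4: E 69, D 37, C 55. Eliminate D.
Round 5: E 69, C 92. C has a majority.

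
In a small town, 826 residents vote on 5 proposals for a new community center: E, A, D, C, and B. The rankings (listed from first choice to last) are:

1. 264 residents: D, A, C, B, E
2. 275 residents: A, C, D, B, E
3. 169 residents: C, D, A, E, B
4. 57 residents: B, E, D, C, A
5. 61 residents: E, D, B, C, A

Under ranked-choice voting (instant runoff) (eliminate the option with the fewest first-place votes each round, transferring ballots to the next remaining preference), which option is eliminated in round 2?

E

Round 1: E 61, A 275, D 264, C 169, B 57. Eliminate B.
Round 2: E 118, A 275, D 264, C 169. Eliminate E.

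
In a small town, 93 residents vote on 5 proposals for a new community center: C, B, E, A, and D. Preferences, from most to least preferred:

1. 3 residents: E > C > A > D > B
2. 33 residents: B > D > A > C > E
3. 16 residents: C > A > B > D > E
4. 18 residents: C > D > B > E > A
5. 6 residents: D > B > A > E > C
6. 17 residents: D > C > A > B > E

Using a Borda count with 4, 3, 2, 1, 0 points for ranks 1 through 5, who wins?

D

C: 3·3 + 33·1 + 16·4 + 18·4 + 6·0 + 17·3 = 229
B: 3·0 + 33·4 + 16·2 + 18·2 + 6·3 + 17·1 = 235
E: 3·4 + 33·0 + 16·0 + 18·1 + 6·1 + 17·0 = 36
A: 3·2 + 33·2 + 16·3 + 18·0 + 6·2 + 17·2 = 166
D: 3·1 + 33·3 + 16·1 + 18·3 + 6·4 + 17·4 = 264
D has the highest Borda score (264).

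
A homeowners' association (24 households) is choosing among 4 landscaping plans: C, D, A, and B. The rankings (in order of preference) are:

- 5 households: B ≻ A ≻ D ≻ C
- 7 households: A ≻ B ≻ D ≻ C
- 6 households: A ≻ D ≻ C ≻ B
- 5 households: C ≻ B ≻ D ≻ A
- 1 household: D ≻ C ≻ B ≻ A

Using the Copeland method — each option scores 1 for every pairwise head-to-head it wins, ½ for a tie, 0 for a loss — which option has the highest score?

C: ties B; loses to D and A → score 0.5.
D: beats C; loses to A and B → score 1.
A: beats C, D, and B → score 3.
B: beats D; ties C; loses to A → score 1.5.
A has the best pairwise record.

A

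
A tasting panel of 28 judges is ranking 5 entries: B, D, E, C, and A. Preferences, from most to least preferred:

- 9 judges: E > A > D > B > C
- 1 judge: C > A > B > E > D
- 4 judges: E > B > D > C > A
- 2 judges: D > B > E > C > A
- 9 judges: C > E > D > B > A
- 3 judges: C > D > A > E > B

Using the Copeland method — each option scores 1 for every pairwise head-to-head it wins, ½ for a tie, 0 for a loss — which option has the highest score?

B: beats C and A; loses to D and E → score 2.
D: beats B, C, and A; loses to E → score 3.
E: beats B, D, C, and A → score 4.
C: beats A; loses to B, D, and E → score 1.
A: loses to B, D, E, and C → score 0.
E has the best pairwise record.

E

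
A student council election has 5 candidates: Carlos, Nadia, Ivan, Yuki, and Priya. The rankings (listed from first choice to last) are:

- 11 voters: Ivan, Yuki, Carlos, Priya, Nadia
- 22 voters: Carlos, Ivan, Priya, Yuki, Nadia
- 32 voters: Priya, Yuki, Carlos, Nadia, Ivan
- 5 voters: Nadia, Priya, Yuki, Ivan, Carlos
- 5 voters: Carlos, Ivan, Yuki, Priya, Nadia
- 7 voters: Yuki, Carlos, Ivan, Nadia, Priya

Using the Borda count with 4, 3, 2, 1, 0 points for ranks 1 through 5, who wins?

Carlos

Carlos: 11·2 + 22·4 + 32·2 + 5·0 + 5·4 + 7·3 = 215
Nadia: 11·0 + 22·0 + 32·1 + 5·4 + 5·0 + 7·1 = 59
Ivan: 11·4 + 22·3 + 32·0 + 5·1 + 5·3 + 7·2 = 144
Yuki: 11·3 + 22·1 + 32·3 + 5·2 + 5·2 + 7·4 = 199
Priya: 11·1 + 22·2 + 32·4 + 5·3 + 5·1 + 7·0 = 203
Carlos has the highest Borda score (215).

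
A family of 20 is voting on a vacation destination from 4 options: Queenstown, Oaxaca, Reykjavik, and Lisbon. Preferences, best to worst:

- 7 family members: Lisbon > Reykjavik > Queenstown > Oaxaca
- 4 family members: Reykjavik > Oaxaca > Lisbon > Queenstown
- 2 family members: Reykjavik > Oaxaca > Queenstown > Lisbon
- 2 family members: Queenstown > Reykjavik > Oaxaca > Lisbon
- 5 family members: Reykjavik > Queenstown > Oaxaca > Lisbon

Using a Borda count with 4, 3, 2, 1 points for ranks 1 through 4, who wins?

Queenstown: 7·2 + 4·1 + 2·2 + 2·4 + 5·3 = 45
Oaxaca: 7·1 + 4·3 + 2·3 + 2·2 + 5·2 = 39
Reykjavik: 7·3 + 4·4 + 2·4 + 2·3 + 5·4 = 71
Lisbon: 7·4 + 4·2 + 2·1 + 2·1 + 5·1 = 45
Reykjavik has the highest Borda score (71).

Reykjavik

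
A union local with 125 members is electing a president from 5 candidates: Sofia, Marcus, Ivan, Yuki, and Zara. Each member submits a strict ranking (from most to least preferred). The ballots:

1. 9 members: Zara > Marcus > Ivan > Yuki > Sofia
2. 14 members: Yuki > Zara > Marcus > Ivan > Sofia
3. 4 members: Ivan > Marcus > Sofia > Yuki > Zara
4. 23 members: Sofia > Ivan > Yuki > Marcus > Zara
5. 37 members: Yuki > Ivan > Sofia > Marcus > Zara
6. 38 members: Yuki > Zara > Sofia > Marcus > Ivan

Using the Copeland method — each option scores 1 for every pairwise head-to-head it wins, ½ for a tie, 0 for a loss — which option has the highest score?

Yuki

Sofia: beats Marcus and Zara; loses to Ivan and Yuki → score 2.
Marcus: beats Zara; loses to Sofia, Ivan, and Yuki → score 1.
Ivan: beats Sofia, Marcus, and Zara; loses to Yuki → score 3.
Yuki: beats Sofia, Marcus, Ivan, and Zara → score 4.
Zara: loses to Sofia, Marcus, Ivan, and Yuki → score 0.
Yuki has the best pairwise record.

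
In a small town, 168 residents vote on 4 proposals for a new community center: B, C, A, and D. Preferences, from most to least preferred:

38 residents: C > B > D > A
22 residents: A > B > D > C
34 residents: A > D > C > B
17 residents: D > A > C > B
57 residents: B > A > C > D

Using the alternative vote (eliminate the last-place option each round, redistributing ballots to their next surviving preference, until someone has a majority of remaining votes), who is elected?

Round 1: B 57, C 38, A 56, D 17. Eliminate D.
Round 2: B 57, C 38, A 73. Eliminate C.
Round 3: B 95, A 73. B has a majority.

B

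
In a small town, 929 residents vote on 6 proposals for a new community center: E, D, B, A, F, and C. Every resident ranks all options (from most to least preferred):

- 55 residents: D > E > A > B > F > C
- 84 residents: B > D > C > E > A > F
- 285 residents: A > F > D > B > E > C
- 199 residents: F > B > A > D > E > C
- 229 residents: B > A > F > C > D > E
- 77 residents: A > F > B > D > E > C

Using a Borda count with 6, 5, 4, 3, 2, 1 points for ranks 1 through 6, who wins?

E: 55·5 + 84·3 + 285·2 + 199·2 + 229·1 + 77·2 = 1878
D: 55·6 + 84·5 + 285·4 + 199·3 + 229·2 + 77·3 = 3176
B: 55·3 + 84·6 + 285·3 + 199·5 + 229·6 + 77·4 = 4201
A: 55·4 + 84·2 + 285·6 + 199·4 + 229·5 + 77·6 = 4501
F: 55·2 + 84·1 + 285·5 + 199·6 + 229·4 + 77·5 = 4114
C: 55·1 + 84·4 + 285·1 + 199·1 + 229·3 + 77·1 = 1639
A has the highest Borda score (4501).

A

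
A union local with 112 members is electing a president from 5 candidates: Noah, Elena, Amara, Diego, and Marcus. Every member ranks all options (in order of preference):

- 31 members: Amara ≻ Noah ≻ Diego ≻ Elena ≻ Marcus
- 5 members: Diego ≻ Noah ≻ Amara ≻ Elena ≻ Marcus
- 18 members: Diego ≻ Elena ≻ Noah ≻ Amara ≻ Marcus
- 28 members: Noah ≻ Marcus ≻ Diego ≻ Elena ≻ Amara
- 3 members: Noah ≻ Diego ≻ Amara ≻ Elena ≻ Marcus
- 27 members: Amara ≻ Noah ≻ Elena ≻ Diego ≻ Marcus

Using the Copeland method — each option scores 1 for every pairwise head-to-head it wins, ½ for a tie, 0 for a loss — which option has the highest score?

Noah: beats Elena, Diego, and Marcus; loses to Amara → score 3.
Elena: beats Marcus; loses to Noah, Amara, and Diego → score 1.
Amara: beats Noah, Elena, Diego, and Marcus → score 4.
Diego: beats Elena and Marcus; loses to Noah and Amara → score 2.
Marcus: loses to Noah, Elena, Amara, and Diego → score 0.
Amara has the best pairwise record.

Amara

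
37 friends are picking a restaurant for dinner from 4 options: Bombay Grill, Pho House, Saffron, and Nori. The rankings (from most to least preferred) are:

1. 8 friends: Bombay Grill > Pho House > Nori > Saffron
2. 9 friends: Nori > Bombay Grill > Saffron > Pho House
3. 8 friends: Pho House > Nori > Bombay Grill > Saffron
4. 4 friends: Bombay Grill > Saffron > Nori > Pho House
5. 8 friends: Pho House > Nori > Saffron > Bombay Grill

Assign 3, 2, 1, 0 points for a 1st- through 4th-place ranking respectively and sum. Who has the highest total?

Bombay Grill: 8·3 + 9·2 + 8·1 + 4·3 + 8·0 = 62
Pho House: 8·2 + 9·0 + 8·3 + 4·0 + 8·3 = 64
Saffron: 8·0 + 9·1 + 8·0 + 4·2 + 8·1 = 25
Nori: 8·1 + 9·3 + 8·2 + 4·1 + 8·2 = 71
Nori has the highest Borda score (71).

Nori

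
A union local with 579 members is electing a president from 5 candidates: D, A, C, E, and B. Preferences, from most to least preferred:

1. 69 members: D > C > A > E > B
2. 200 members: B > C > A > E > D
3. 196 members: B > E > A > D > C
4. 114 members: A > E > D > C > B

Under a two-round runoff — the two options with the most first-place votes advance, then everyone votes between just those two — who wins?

Round 1 first-place votes: D 69, A 114, C 0, E 0, B 396.
B and A advance.
Runoff: B is preferred to A by 396 voters; A by 183.
B wins the runoff.

B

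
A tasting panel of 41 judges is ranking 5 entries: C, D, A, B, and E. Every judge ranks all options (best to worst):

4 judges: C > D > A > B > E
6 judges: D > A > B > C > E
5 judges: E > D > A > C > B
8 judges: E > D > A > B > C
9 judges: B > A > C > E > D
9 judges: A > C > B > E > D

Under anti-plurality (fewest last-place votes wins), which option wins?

Last-place votes: C 8, D 18, A 0, B 5, E 10.
A is ranked last by the fewest voters, so A wins.

A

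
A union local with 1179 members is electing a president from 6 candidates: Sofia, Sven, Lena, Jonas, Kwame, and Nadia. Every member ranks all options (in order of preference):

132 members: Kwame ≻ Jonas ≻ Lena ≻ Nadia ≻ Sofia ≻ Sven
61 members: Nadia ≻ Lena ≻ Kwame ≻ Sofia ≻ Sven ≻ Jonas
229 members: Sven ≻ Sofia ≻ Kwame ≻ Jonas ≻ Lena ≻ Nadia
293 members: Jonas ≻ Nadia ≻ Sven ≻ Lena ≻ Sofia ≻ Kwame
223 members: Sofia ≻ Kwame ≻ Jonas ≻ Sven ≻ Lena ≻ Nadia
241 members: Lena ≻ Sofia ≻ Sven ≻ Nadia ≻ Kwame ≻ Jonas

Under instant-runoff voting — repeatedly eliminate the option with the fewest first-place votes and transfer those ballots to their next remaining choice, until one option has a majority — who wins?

Jonas

Round 1: Sofia 223, Sven 229, Lena 241, Jonas 293, Kwame 132, Nadia 61. Eliminate Nadia.
Round 2: Sofia 223, Sven 229, Lena 302, Jonas 293, Kwame 132. Eliminate Kwame.
Round 3: Sofia 223, Sven 229, Lena 302, Jonas 425. Eliminate Sofia.
Round 4: Sven 229, Lena 302, Jonas 648. Jonas has a majority.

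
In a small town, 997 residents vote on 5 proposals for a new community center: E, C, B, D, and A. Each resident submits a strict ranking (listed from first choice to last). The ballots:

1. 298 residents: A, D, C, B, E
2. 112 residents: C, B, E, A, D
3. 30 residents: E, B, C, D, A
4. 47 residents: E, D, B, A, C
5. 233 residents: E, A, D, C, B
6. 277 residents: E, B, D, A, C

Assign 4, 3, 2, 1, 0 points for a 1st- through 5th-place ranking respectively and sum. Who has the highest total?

E

E: 298·0 + 112·2 + 30·4 + 47·4 + 233·4 + 277·4 = 2572
C: 298·2 + 112·4 + 30·2 + 47·0 + 233·1 + 277·0 = 1337
B: 298·1 + 112·3 + 30·3 + 47·2 + 233·0 + 277·3 = 1649
D: 298·3 + 112·0 + 30·1 + 47·3 + 233·2 + 277·2 = 2085
A: 298·4 + 112·1 + 30·0 + 47·1 + 233·3 + 277·1 = 2327
E has the highest Borda score (2572).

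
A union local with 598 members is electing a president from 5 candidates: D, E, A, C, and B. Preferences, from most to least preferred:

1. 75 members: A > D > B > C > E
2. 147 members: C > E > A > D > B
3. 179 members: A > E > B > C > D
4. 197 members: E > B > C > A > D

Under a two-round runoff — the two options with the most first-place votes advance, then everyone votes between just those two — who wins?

Round 1 first-place votes: D 0, E 197, A 254, C 147, B 0.
A and E advance.
Runoff: A is preferred to E by 254 voters; E by 344.
E wins the runoff.

E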